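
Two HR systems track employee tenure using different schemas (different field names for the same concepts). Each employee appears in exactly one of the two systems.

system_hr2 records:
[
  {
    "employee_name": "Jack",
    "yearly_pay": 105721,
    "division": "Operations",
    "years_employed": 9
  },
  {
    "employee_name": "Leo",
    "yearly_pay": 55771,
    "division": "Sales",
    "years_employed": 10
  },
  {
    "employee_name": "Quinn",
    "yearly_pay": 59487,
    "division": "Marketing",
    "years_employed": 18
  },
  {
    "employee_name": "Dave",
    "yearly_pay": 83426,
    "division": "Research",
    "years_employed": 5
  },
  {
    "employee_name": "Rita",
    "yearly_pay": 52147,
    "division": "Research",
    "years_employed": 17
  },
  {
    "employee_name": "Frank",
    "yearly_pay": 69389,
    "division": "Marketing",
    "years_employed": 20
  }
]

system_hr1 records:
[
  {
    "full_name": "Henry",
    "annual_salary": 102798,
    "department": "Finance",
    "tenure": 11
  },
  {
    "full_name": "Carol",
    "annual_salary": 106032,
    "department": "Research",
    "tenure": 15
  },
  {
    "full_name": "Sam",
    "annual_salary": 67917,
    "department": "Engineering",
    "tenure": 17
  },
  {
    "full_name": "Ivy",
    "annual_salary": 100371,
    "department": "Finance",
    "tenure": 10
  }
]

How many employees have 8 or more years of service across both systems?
9

Reconcile schemas: "years_employed" (system_hr2) = "tenure" (system_hr1) = years of service

From system_hr2: 5 employees with >= 8 years
From system_hr1: 4 employees with >= 8 years

Total: 5 + 4 = 9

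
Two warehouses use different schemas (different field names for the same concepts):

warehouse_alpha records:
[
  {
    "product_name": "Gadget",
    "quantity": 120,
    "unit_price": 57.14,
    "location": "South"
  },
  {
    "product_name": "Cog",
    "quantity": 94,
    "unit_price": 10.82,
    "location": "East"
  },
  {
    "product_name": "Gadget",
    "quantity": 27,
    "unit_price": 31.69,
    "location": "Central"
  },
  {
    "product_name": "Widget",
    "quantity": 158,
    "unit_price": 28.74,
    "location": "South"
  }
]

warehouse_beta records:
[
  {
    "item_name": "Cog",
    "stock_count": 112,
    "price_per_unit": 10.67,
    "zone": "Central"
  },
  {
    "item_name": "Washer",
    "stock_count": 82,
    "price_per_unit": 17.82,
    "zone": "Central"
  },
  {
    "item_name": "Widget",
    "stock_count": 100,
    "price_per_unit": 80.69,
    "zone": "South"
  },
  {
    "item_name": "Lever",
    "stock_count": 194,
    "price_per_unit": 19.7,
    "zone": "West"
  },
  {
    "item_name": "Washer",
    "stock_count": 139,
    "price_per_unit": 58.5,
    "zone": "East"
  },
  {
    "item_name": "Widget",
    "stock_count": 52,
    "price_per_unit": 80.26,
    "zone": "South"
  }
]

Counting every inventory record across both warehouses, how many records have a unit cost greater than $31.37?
5

Schema mapping: "unit_price" (warehouse_alpha) = "price_per_unit" (warehouse_beta) = unit cost

Records > $31.37 in warehouse_alpha: 2
Records > $31.37 in warehouse_beta: 3

Total count: 2 + 3 = 5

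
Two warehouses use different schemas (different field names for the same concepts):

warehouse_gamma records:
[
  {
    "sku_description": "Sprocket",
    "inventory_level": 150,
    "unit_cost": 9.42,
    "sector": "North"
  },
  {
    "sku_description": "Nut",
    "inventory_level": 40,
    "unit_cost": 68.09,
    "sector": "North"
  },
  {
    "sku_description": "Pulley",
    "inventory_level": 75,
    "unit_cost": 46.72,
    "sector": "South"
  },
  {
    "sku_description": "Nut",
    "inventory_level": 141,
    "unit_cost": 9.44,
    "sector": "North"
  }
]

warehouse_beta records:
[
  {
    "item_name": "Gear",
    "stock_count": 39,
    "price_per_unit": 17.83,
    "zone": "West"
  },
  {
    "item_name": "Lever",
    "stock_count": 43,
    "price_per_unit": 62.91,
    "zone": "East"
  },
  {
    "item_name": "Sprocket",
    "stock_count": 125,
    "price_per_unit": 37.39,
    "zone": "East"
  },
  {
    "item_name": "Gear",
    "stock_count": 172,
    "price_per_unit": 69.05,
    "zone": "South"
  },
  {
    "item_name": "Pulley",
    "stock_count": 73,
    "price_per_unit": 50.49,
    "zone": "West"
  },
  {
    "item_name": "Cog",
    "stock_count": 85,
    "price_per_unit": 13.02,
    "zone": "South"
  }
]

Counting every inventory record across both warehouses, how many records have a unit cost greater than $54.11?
3

Schema mapping: "unit_cost" (warehouse_gamma) = "price_per_unit" (warehouse_beta) = unit cost

Records > $54.11 in warehouse_gamma: 1
Records > $54.11 in warehouse_beta: 2

Total count: 1 + 2 = 3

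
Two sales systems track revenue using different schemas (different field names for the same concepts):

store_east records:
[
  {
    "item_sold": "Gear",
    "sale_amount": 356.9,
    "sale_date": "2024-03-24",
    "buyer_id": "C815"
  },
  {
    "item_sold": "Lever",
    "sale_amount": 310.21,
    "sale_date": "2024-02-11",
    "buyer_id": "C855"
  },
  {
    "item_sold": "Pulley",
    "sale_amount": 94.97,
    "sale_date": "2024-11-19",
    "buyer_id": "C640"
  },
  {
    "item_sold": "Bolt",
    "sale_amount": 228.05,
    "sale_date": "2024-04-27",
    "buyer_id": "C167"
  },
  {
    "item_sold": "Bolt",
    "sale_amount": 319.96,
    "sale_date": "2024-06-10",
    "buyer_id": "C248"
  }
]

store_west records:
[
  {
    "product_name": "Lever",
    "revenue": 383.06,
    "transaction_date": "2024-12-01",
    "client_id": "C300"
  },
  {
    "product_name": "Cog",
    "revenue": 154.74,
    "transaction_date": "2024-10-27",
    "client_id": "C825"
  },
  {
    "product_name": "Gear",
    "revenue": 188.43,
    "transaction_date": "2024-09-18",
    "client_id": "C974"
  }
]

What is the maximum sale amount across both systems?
383.06

Reconcile: "sale_amount" (store_east) = "revenue" (store_west) = sale amount

Maximum in store_east: 356.9
Maximum in store_west: 383.06

Overall maximum: max(356.9, 383.06) = 383.06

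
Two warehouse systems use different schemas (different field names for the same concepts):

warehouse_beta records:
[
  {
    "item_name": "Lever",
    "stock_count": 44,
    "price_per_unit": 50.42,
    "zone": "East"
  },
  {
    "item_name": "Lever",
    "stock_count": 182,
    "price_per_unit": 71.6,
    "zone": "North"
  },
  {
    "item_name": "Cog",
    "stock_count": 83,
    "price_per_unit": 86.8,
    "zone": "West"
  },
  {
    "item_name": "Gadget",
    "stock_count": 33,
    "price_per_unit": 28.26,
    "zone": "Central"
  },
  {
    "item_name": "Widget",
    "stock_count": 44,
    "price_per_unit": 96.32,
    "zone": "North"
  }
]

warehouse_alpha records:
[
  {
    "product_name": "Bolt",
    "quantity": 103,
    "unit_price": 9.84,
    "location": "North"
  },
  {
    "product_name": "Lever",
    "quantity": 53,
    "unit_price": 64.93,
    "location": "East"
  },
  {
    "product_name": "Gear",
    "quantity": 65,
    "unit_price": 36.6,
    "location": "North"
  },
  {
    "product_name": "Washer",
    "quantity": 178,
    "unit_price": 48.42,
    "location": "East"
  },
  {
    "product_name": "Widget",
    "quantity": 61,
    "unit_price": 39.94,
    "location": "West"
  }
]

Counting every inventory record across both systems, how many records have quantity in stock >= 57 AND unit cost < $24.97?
1

Schema mappings:
- "stock_count" (warehouse_beta) = "quantity" (warehouse_alpha) = quantity
- "price_per_unit" (warehouse_beta) = "unit_price" (warehouse_alpha) = unit cost

Records meeting both conditions in warehouse_beta: 0
Records meeting both conditions in warehouse_alpha: 1

Total: 0 + 1 = 1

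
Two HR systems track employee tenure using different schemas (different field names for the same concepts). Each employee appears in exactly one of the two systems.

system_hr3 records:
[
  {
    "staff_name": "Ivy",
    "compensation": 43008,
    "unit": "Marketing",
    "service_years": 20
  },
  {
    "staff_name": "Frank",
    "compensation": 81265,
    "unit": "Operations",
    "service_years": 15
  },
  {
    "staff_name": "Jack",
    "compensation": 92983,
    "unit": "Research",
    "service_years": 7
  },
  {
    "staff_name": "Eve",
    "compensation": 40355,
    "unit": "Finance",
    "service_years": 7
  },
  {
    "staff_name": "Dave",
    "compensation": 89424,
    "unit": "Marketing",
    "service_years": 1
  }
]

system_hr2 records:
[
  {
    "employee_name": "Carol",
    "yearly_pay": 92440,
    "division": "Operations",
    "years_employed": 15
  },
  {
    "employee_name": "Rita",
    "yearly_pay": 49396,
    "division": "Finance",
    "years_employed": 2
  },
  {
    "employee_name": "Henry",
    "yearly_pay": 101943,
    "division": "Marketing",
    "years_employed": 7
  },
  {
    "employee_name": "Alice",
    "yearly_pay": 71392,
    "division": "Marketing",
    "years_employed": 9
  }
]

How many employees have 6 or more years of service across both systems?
7

Reconcile schemas: "service_years" (system_hr3) = "years_employed" (system_hr2) = years of service

From system_hr3: 4 employees with >= 6 years
From system_hr2: 3 employees with >= 6 years

Total: 4 + 3 = 7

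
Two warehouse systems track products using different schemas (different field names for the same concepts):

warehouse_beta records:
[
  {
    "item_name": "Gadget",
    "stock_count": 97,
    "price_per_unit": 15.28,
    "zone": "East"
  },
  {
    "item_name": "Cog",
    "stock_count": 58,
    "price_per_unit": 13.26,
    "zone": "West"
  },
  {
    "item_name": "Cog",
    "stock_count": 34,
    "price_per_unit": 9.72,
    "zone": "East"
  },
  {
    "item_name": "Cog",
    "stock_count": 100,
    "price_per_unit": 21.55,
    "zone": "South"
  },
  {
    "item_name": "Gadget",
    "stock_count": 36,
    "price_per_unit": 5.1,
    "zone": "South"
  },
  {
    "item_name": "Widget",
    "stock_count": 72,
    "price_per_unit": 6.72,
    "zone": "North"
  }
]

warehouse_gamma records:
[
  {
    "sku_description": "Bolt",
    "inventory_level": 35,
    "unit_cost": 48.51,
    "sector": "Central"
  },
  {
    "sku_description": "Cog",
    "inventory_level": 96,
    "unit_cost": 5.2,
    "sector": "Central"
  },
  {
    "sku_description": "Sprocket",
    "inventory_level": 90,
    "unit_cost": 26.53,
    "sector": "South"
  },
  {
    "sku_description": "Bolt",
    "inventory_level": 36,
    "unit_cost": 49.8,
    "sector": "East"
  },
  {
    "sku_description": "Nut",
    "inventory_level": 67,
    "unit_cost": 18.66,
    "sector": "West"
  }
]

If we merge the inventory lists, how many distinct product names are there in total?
6

Schema mapping: "item_name" (warehouse_beta) = "sku_description" (warehouse_gamma) = product name

Products in warehouse_beta: ['Cog', 'Gadget', 'Widget']
Products in warehouse_gamma: ['Bolt', 'Cog', 'Nut', 'Sprocket']

Union (unique products): ['Bolt', 'Cog', 'Gadget', 'Nut', 'Sprocket', 'Widget']
Count: 6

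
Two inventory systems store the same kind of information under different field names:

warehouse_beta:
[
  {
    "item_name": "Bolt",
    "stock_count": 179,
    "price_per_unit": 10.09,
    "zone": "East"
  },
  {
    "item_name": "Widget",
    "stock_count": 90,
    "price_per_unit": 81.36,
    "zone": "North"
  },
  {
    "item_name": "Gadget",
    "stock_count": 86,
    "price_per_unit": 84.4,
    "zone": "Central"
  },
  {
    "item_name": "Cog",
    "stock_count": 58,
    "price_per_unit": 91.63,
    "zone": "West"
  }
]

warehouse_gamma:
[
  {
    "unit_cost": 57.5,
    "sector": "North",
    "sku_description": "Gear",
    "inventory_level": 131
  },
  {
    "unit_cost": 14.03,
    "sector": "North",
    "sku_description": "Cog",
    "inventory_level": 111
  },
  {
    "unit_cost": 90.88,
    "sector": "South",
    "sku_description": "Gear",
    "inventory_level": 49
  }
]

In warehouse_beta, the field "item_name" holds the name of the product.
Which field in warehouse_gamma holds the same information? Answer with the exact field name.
sku_description

In warehouse_beta, "item_name" holds the name of the product.
The fields in warehouse_gamma are: "unit_cost", "sector", "sku_description", "inventory_level".
"sku_description" is the match: the name refers to the same concept and its values are product-name strings (e.g. 'Cog', 'Gear').
The other fields ("unit_cost", "sector", "inventory_level") hold different kinds of data.

So "item_name" in warehouse_beta corresponds to "sku_description" in warehouse_gamma.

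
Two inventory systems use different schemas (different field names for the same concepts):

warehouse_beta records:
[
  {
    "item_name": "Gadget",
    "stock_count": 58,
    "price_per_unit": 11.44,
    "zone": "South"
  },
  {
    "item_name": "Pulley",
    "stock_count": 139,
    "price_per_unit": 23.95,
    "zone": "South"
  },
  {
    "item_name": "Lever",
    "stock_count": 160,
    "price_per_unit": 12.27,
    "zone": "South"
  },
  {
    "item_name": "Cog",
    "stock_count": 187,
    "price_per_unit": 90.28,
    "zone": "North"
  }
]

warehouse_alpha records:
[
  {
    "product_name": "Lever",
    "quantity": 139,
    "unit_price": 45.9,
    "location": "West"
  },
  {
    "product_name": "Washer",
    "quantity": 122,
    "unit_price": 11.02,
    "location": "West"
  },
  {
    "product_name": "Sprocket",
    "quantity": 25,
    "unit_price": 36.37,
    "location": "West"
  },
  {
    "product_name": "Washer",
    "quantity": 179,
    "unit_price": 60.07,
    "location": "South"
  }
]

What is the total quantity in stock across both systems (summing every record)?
1009

To reconcile these schemas, identify the field holding the quantity in stock in each system:
1. In warehouse_beta it is "stock_count"
2. In warehouse_alpha it is "quantity"

From warehouse_beta: 58 + 139 + 160 + 187 = 544
From warehouse_alpha: 139 + 122 + 25 + 179 = 465

Total: 544 + 465 = 1009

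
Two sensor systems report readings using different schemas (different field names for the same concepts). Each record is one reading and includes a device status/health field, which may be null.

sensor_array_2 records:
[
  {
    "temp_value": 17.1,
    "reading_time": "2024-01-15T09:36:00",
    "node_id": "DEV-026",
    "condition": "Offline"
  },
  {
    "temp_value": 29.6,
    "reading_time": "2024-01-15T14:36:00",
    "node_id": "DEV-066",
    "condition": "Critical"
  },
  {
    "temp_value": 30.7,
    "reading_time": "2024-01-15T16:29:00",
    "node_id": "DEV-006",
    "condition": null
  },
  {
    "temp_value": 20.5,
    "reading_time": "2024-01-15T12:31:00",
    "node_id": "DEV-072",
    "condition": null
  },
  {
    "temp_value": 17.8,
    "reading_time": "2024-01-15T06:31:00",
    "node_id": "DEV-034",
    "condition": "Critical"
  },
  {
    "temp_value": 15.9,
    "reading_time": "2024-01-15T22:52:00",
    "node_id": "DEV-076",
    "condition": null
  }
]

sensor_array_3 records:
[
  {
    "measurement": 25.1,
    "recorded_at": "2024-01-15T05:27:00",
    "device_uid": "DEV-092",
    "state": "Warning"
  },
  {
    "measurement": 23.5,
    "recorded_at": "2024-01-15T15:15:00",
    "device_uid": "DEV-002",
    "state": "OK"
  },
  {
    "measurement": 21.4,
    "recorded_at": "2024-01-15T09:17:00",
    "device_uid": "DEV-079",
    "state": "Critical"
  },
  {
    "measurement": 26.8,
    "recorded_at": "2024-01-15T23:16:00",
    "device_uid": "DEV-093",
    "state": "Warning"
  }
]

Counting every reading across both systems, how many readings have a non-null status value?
7

Schema mapping: "condition" (sensor_array_2) = "state" (sensor_array_3) = status

Non-null in sensor_array_2: 3
Non-null in sensor_array_3: 4

Total non-null: 3 + 4 = 7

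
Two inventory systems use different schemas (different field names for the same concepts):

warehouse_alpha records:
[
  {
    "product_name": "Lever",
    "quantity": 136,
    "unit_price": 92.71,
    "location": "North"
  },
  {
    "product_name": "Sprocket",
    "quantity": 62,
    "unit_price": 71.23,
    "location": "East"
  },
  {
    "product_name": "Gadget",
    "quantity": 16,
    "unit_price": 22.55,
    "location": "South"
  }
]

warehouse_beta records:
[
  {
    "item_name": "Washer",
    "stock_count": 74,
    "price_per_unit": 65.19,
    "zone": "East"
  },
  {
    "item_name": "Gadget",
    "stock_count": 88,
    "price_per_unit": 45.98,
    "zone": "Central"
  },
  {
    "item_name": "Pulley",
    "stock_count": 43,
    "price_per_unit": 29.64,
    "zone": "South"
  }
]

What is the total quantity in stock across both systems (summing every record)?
419

To reconcile these schemas, identify the field holding the quantity in stock in each system:
1. In warehouse_alpha it is "quantity"
2. In warehouse_beta it is "stock_count"

From warehouse_alpha: 136 + 62 + 16 = 214
From warehouse_beta: 74 + 88 + 43 = 205

Total: 214 + 205 = 419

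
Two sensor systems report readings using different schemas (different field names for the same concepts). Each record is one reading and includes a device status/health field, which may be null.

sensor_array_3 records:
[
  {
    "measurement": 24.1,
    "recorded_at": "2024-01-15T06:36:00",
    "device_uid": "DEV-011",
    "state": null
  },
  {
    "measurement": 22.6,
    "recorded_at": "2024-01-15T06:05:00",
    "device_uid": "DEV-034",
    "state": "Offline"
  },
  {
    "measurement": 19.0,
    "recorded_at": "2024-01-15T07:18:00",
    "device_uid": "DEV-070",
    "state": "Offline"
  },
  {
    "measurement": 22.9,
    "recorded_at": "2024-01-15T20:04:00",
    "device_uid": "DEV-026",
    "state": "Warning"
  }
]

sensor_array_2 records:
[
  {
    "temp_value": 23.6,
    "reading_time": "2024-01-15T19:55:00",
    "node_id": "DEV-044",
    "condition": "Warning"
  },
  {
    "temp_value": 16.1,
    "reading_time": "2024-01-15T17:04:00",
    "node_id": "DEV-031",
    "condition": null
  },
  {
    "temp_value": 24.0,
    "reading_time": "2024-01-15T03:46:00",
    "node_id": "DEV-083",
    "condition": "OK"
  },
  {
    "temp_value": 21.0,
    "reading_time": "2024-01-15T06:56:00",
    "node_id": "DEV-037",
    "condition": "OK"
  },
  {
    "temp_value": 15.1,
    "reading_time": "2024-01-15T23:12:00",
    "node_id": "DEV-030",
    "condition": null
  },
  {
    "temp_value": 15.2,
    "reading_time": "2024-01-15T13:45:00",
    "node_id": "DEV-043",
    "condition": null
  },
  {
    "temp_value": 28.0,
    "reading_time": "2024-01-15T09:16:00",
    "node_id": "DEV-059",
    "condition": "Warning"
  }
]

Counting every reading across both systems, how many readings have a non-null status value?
7

Schema mapping: "state" (sensor_array_3) = "condition" (sensor_array_2) = status

Non-null in sensor_array_3: 3
Non-null in sensor_array_2: 4

Total non-null: 3 + 4 = 7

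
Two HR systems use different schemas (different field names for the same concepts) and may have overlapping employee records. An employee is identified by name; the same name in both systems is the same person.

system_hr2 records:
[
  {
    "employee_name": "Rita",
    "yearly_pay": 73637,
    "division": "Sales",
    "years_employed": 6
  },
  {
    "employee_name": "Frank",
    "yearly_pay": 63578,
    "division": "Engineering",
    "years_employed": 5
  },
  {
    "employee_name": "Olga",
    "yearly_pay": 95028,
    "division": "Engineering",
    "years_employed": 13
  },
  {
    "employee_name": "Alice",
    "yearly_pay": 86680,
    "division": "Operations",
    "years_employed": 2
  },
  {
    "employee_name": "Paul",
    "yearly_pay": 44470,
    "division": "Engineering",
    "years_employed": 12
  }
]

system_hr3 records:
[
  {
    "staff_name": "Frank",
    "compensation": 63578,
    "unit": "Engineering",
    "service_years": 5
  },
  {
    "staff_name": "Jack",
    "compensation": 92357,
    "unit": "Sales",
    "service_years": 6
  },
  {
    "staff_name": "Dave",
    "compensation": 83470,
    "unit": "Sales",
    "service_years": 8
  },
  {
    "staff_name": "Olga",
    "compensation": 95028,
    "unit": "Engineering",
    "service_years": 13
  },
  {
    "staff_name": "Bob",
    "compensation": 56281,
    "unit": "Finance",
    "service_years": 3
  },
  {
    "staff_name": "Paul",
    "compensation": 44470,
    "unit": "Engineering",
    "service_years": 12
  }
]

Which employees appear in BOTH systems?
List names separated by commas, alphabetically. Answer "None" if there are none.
Frank, Olga, Paul

Schema mapping: "employee_name" (system_hr2) = "staff_name" (system_hr3) = employee name

Names in system_hr2: ['Alice', 'Frank', 'Olga', 'Paul', 'Rita']
Names in system_hr3: ['Bob', 'Dave', 'Frank', 'Jack', 'Olga', 'Paul']

Intersection: ['Frank', 'Olga', 'Paul']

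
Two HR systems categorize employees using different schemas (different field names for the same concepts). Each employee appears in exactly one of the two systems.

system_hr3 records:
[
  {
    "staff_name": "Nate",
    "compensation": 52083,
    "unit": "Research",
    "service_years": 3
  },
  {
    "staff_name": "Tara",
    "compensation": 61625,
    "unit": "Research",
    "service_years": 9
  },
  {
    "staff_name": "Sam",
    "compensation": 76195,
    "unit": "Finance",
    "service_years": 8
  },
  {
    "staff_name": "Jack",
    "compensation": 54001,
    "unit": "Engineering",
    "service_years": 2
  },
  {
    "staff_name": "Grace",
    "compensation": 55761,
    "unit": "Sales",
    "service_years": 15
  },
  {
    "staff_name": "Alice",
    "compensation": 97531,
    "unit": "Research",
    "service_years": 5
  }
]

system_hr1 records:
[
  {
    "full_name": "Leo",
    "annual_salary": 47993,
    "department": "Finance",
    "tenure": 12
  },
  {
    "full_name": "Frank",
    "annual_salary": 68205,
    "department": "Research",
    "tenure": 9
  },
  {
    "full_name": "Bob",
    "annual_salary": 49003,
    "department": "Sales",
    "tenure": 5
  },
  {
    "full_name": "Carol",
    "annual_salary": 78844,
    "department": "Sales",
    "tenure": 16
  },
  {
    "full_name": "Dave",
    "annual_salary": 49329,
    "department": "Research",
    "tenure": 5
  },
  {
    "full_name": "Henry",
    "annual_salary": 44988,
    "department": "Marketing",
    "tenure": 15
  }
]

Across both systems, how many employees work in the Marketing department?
1

Schema mapping: "unit" (system_hr3) = "department" (system_hr1) = department

Marketing employees in system_hr3: 0
Marketing employees in system_hr1: 1

Total in Marketing: 0 + 1 = 1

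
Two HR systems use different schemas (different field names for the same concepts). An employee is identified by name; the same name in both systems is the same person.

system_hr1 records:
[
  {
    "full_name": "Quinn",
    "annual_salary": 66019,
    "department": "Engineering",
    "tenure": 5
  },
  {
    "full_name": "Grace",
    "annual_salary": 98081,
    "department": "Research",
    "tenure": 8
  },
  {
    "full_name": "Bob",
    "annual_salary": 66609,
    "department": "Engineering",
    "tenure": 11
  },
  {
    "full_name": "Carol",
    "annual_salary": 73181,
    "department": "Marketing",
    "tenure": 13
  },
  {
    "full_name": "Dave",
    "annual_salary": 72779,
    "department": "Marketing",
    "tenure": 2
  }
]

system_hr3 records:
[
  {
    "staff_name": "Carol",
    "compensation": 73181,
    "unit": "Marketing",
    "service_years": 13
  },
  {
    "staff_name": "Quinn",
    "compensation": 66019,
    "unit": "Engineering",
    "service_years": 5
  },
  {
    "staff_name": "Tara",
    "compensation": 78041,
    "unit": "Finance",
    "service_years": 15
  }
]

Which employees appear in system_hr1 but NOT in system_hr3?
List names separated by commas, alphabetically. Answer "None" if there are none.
Bob, Dave, Grace

Schema mapping: "full_name" (system_hr1) = "staff_name" (system_hr3) = employee name

Names in system_hr1: ['Bob', 'Carol', 'Dave', 'Grace', 'Quinn']
Names in system_hr3: ['Carol', 'Quinn', 'Tara']

In system_hr1 but not system_hr3: ['Bob', 'Dave', 'Grace']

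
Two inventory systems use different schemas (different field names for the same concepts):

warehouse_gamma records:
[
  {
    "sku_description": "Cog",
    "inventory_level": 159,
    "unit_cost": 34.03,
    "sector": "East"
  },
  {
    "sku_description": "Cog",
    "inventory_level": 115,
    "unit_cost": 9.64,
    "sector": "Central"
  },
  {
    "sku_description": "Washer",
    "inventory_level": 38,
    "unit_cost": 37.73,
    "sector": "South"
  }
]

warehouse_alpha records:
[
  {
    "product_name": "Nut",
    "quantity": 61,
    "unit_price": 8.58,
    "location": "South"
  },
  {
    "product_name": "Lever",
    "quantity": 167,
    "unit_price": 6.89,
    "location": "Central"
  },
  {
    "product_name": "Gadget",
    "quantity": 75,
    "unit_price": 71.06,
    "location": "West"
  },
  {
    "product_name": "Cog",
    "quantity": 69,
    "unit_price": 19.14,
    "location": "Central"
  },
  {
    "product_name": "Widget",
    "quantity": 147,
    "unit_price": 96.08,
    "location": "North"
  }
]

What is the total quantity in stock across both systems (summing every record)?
831

To reconcile these schemas, identify the field holding the quantity in stock in each system:
1. In warehouse_gamma it is "inventory_level"
2. In warehouse_alpha it is "quantity"

From warehouse_gamma: 159 + 115 + 38 = 312
From warehouse_alpha: 61 + 167 + 75 + 69 + 147 = 519

Total: 312 + 519 = 831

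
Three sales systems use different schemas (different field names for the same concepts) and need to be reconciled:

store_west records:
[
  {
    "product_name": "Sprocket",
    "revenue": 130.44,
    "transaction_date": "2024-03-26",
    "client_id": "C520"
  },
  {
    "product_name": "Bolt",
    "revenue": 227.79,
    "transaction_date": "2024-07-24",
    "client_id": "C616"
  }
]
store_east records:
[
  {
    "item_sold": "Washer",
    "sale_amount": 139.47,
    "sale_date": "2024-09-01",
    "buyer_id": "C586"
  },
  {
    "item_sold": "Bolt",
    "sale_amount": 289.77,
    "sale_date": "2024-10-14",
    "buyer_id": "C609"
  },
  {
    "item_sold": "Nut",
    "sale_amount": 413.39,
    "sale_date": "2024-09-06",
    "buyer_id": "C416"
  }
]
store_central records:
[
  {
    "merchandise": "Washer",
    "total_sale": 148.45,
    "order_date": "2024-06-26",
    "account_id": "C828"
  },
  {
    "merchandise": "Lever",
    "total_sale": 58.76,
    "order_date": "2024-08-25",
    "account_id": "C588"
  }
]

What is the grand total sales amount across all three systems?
1408.07

Schema reconciliation - all amount fields map to sale amount:

store_west (revenue): 358.23
store_east (sale_amount): 842.63
store_central (total_sale): 207.21

Grand total: 1408.07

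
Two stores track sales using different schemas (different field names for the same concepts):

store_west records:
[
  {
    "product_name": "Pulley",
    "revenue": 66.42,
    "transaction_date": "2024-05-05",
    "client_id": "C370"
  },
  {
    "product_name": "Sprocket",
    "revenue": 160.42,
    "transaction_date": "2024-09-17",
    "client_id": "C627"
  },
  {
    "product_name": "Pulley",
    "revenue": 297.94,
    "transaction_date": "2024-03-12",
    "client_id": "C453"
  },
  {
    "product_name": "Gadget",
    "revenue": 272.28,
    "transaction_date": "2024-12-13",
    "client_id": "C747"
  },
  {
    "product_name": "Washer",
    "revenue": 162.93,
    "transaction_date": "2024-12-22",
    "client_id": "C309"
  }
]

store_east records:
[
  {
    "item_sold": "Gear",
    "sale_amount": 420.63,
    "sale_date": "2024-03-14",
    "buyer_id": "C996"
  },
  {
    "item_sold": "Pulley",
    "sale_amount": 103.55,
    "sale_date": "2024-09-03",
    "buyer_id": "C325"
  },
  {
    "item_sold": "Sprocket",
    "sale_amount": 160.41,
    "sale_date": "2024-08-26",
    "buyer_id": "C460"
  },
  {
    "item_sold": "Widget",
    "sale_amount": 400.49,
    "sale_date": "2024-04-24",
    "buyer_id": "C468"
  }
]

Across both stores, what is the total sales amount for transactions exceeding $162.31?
1554.27

Schema mapping: "revenue" (store_west) = "sale_amount" (store_east) = sale amount

Sum of sales > $162.31 in store_west: 733.15
Sum of sales > $162.31 in store_east: 821.12

Total: 733.15 + 821.12 = 1554.27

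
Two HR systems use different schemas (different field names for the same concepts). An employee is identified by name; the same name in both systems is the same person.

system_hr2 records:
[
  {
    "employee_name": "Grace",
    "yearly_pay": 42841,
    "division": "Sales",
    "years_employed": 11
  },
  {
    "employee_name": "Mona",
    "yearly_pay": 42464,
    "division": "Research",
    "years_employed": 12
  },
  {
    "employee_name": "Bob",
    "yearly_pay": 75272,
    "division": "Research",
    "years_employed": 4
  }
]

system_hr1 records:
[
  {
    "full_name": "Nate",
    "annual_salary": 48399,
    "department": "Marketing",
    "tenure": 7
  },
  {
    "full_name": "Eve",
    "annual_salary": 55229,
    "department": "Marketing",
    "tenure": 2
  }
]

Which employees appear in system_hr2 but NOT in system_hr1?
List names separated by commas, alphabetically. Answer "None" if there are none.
Bob, Grace, Mona

Schema mapping: "employee_name" (system_hr2) = "full_name" (system_hr1) = employee name

Names in system_hr2: ['Bob', 'Grace', 'Mona']
Names in system_hr1: ['Eve', 'Nate']

In system_hr2 but not system_hr1: ['Bob', 'Grace', 'Mona']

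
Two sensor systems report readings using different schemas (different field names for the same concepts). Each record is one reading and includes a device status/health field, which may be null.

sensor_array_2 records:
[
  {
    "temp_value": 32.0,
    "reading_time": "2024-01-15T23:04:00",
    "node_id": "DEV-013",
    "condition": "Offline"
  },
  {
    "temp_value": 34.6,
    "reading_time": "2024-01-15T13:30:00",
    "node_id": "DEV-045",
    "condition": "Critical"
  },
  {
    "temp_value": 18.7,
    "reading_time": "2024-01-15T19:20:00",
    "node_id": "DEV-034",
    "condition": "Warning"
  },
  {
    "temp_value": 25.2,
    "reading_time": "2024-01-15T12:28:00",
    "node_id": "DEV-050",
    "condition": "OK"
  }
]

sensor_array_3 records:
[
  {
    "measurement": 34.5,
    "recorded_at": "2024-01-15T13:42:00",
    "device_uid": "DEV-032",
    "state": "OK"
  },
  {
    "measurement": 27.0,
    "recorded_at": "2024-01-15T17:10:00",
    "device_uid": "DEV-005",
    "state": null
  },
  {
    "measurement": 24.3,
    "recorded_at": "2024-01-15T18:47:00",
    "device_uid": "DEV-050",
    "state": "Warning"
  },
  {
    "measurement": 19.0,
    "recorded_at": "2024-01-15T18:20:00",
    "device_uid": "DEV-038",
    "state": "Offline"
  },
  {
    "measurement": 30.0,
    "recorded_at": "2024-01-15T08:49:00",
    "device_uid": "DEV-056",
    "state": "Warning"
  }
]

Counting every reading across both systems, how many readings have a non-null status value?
8

Schema mapping: "condition" (sensor_array_2) = "state" (sensor_array_3) = status

Non-null in sensor_array_2: 4
Non-null in sensor_array_3: 4

Total non-null: 4 + 4 = 8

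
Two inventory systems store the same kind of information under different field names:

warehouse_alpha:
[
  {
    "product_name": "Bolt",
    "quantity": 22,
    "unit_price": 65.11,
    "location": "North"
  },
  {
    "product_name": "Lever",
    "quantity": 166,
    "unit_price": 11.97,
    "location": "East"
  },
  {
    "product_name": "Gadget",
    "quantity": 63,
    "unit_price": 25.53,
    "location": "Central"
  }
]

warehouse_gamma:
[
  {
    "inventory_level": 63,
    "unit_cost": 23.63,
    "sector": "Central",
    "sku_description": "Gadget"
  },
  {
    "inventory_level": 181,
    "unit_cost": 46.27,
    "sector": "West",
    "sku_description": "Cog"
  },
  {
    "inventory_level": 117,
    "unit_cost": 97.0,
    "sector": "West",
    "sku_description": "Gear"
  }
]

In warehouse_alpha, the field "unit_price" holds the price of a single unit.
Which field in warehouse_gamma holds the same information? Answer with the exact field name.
unit_cost

In warehouse_alpha, "unit_price" holds the price of a single unit.
The fields in warehouse_gamma are: "inventory_level", "unit_cost", "sector", "sku_description".
"unit_cost" is the match: the name refers to the same concept and its values are decimal currency amounts (e.g. 23.63, 46.27).
The other fields ("inventory_level", "sector", "sku_description") hold different kinds of data.

So "unit_price" in warehouse_alpha corresponds to "unit_cost" in warehouse_gamma.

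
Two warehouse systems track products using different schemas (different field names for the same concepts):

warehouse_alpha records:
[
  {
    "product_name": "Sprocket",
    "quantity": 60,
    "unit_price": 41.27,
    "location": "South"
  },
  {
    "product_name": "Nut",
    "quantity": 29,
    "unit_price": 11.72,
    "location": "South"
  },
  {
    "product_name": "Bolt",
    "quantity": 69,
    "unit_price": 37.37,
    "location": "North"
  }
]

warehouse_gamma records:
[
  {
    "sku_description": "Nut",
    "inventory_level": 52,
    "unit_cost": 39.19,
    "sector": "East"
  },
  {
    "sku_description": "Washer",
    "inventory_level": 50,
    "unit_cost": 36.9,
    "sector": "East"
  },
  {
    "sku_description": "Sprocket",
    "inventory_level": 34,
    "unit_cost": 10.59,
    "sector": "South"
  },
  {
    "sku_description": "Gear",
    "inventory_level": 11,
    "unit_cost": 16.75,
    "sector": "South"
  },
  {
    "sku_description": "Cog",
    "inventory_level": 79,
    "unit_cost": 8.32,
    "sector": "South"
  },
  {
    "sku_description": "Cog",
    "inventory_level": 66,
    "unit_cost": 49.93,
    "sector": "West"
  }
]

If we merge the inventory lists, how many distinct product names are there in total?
6

Schema mapping: "product_name" (warehouse_alpha) = "sku_description" (warehouse_gamma) = product name

Products in warehouse_alpha: ['Bolt', 'Nut', 'Sprocket']
Products in warehouse_gamma: ['Cog', 'Gear', 'Nut', 'Sprocket', 'Washer']

Union (unique products): ['Bolt', 'Cog', 'Gear', 'Nut', 'Sprocket', 'Washer']
Count: 6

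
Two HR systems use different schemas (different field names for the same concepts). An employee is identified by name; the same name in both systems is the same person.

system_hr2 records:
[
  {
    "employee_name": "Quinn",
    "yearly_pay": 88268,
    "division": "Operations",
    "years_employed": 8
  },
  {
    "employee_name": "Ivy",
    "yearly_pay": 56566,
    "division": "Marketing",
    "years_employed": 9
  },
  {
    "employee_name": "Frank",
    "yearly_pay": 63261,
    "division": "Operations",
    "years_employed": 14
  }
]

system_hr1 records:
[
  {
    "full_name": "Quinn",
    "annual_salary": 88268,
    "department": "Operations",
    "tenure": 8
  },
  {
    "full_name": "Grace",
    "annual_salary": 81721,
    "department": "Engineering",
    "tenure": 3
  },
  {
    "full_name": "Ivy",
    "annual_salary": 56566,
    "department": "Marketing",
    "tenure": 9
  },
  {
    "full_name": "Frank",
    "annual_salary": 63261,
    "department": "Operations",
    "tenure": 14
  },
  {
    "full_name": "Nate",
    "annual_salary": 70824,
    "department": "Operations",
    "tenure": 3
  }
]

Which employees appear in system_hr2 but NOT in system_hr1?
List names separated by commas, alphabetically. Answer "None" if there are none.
None

Schema mapping: "employee_name" (system_hr2) = "full_name" (system_hr1) = employee name

Names in system_hr2: ['Frank', 'Ivy', 'Quinn']
Names in system_hr1: ['Frank', 'Grace', 'Ivy', 'Nate', 'Quinn']

In system_hr2 but not system_hr1: None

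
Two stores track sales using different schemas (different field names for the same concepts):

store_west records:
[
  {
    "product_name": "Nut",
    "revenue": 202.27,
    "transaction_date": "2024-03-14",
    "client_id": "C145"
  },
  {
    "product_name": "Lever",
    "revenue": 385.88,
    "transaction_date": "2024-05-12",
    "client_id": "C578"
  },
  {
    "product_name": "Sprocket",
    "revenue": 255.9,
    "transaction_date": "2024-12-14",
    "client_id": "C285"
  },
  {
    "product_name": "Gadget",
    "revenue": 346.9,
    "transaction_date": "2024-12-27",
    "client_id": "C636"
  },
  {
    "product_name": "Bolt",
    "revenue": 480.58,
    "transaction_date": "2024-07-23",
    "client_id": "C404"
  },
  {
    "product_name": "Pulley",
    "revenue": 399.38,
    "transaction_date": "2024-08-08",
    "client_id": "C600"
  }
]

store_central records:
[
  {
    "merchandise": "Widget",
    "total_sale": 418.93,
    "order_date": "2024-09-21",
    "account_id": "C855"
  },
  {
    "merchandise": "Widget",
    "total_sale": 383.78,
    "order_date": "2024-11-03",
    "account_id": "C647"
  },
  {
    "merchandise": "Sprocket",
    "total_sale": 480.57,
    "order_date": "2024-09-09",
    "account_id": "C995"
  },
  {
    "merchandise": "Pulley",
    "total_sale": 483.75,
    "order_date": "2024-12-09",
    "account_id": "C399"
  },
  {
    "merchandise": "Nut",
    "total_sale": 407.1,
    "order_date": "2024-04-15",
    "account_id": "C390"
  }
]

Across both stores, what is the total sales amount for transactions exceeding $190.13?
4245.04

Schema mapping: "revenue" (store_west) = "total_sale" (store_central) = sale amount

Sum of sales > $190.13 in store_west: 2070.91
Sum of sales > $190.13 in store_central: 2174.13

Total: 2070.91 + 2174.13 = 4245.04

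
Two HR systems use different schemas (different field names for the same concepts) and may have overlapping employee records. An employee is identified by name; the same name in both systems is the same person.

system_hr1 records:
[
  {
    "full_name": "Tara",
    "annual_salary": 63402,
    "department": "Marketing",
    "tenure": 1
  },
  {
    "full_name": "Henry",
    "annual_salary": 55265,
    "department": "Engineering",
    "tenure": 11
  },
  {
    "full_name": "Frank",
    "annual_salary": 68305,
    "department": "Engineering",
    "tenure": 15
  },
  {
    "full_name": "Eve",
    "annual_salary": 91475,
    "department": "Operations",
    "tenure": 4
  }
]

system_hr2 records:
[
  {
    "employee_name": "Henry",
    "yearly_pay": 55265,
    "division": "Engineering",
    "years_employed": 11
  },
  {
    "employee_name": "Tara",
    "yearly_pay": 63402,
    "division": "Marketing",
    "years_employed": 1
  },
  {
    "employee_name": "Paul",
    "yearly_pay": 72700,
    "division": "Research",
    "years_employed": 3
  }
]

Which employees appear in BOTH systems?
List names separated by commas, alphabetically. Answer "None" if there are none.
Henry, Tara

Schema mapping: "full_name" (system_hr1) = "employee_name" (system_hr2) = employee name

Names in system_hr1: ['Eve', 'Frank', 'Henry', 'Tara']
Names in system_hr2: ['Henry', 'Paul', 'Tara']

Intersection: ['Henry', 'Tara']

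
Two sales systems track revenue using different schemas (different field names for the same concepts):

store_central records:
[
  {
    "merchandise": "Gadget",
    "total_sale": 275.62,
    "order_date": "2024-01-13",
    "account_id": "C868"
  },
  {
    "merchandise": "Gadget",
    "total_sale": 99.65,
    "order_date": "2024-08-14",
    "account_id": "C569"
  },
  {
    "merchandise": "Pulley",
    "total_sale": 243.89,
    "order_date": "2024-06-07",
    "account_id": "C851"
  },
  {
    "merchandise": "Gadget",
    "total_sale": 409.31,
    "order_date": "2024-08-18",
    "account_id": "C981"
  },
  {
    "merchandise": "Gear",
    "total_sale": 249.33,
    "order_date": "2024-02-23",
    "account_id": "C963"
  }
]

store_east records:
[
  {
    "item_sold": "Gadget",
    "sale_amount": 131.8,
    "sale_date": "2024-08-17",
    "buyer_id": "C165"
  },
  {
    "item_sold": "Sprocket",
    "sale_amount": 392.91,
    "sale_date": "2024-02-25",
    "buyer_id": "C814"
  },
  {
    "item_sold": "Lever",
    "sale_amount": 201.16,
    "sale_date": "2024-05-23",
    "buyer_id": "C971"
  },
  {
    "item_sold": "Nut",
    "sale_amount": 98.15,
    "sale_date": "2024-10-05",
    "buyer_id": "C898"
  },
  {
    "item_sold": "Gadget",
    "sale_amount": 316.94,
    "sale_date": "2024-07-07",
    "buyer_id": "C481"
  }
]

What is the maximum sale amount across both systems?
409.31

Reconcile: "total_sale" (store_central) = "sale_amount" (store_east) = sale amount

Maximum in store_central: 409.31
Maximum in store_east: 392.91

Overall maximum: max(409.31, 392.91) = 409.31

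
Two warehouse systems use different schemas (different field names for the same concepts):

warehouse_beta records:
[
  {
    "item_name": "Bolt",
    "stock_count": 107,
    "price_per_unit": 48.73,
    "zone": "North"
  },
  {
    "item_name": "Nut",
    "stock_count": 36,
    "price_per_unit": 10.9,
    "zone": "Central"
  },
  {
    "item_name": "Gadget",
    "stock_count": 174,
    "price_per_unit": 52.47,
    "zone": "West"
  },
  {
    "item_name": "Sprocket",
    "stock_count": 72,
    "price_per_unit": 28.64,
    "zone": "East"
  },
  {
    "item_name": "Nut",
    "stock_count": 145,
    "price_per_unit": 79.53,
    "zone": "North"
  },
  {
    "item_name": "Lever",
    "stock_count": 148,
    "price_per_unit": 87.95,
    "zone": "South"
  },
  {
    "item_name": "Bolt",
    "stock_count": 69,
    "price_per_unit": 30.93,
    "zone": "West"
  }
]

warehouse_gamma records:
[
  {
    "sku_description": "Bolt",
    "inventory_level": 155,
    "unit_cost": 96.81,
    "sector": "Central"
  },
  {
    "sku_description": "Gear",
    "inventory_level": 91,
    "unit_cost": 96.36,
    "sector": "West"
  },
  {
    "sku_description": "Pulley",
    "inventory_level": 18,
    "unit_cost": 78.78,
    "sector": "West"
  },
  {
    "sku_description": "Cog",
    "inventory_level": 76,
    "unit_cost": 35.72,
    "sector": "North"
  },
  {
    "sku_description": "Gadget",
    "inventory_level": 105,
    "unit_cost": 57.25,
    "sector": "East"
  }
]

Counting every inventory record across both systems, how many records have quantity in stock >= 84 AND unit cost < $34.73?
0

Schema mappings:
- "stock_count" (warehouse_beta) = "inventory_level" (warehouse_gamma) = quantity
- "price_per_unit" (warehouse_beta) = "unit_cost" (warehouse_gamma) = unit cost

Records meeting both conditions in warehouse_beta: 0
Records meeting both conditions in warehouse_gamma: 0

Total: 0 + 0 = 0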